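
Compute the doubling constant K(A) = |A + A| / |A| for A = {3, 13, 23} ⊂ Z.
K = |A + A| / |A| = 5/3

Enumerate A + A = {a + b : a, b ∈ A}. With |A| = 3, there are |A|^2 = 9 ordered sum pairs; collecting distinct values, A + A = {6, 16, 26, 36, 46}, so |A + A| = 5. Thus K = 5/3. Here |A + A| = 2|A| − 1 = 5, the minimum possible — so K = 5/3 is minimal, which holds iff A is an arithmetic progression.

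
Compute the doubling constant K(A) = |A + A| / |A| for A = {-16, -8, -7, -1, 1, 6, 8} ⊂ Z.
K = |A + A| / |A| = 23/7

Enumerate A + A = {a + b : a, b ∈ A}. With |A| = 7, there are |A|^2 = 49 ordered sum pairs; collecting distinct values, A + A = {-32, -24, -23, -17, -16, -15, -14, -10, -9, -8, -7, -6, -2, -1, 0, 1, 2, 5, 7, 9, 12, 14, 16}, so |A + A| = 23. Thus K = 23/7. For comparison, the minimum possible |A + A| over all 7-element sets is 2·7 − 1 = 13 (so min K = 13/7), attained only by arithmetic progressions.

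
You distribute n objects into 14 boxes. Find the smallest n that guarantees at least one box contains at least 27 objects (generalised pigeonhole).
n = (27 − 1)·14 + 1 = 365

By the generalised pigeonhole principle, to guarantee some box contains ≥ r objects we need more than (r − 1) · k objects total. Threshold: n = (r − 1) · k + 1. With r = 27 and k = 14: n = 26 · 14 + 1 = 364 + 1 = 365. For n = 364 = 26 · 14, we can put exactly 26 objects in every box, avoiding 27 in any single one — so 365 is tight.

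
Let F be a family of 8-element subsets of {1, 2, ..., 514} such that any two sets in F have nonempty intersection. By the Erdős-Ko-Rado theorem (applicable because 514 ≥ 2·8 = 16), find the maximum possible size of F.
max |F| = C(513, 7) = 1780480902710016

The Erdős-Ko-Rado theorem states: for n ≥ 2k, an intersecting family of k-subsets of an n-element set has size at most C(n − 1, k − 1), with equality for 'star' families {A ⊆ [n] : |A| = k, i ∈ A} (fix an element i). For n = 514, k = 8: C(513, 7) = 1780480902710016.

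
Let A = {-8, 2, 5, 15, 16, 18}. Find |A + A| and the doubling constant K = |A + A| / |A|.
K = |A + A| / |A| = 18/6 = 3

Enumerate A + A = {a + b : a, b ∈ A}. With |A| = 6, there are |A|^2 = 36 ordered sum pairs; collecting distinct values, A + A = {-16, -6, -3, 4, 7, 8, 10, 17, 18, 20, 21, 23, 30, 31, 32, 33, 34, 36}, so |A + A| = 18. Thus K = 18/6 = 3. For comparison, the minimum possible |A + A| over all 6-element sets is 2·6 − 1 = 11 (so min K = 11/6), attained only by arithmetic progressions.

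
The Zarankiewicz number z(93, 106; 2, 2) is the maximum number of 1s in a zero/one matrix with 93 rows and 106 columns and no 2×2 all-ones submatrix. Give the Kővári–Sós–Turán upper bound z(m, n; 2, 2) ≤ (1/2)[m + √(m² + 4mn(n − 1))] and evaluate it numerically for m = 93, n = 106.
z(93, 106; 2, 2) ≤ (1/2)[93 + √(93² + 4·93·106·105)] = (1/2)[93 + √4149009] = 1064.9558

Kővári–Sós–Turán: let r_1, ..., r_93 be the row sums and z = Σ r_i the total number of 1s. Each pair of columns can share at most one row with both entries 1 (else a 2×2 all-ones block appears), so Σ_i C(r_i, 2) ≤ C(106, 2) = 5565. By convexity Σ_i C(r_i, 2) ≥ 93·C(z/93, 2) = z(z − 93)/(2·93), giving z² − 93z − 93·106·105 ≤ 0 and hence z ≤ (1/2)[93 + √(8649 + 4·1035090)] = (1/2)[93 + √4149009] ≈ (1/2)(93 + 2036.9116) = 1064.9558.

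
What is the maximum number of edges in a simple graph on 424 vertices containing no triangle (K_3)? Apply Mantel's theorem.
ex(424, K_3) = ⌊424^2/4⌋ = 44944

Mantel (1907): a triangle-free graph on n vertices has at most ⌊n^2/4⌋ edges, with equality for the complete bipartite graph K_{⌊n/2⌋, ⌈n/2⌉}. For n = 424: ⌊424^2/4⌋ = ⌊179776/4⌋ = 44944. The extremal graph is K_{212, 212}, which has 212·212 = 44944 edges.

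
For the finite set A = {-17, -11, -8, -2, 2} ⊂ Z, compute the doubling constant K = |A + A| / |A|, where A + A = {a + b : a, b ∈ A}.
K = |A + A| / |A| = 14/5

Enumerate A + A = {a + b : a, b ∈ A}. With |A| = 5, there are |A|^2 = 25 ordered sum pairs; collecting distinct values, A + A = {-34, -28, -25, -22, -19, -16, -15, -13, -10, -9, -6, -4, 0, 4}, so |A + A| = 14. Thus K = 14/5. For comparison, the minimum possible |A + A| over all 5-element sets is 2·5 − 1 = 9 (so min K = 9/5), attained only by arithmetic progressions.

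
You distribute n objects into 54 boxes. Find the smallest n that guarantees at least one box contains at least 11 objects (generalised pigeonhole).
n = (11 − 1)·54 + 1 = 541

By the generalised pigeonhole principle, to guarantee some box contains ≥ r objects we need more than (r − 1) · k objects total. Threshold: n = (r − 1) · k + 1. With r = 11 and k = 54: n = 10 · 54 + 1 = 540 + 1 = 541. For n = 540 = 10 · 54, we can put exactly 10 objects in every box, avoiding 11 in any single one — so 541 is tight.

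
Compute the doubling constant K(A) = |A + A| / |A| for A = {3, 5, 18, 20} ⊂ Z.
K = |A + A| / |A| = 9/4

Enumerate A + A = {a + b : a, b ∈ A}. With |A| = 4, there are |A|^2 = 16 ordered sum pairs; collecting distinct values, A + A = {6, 8, 10, 21, 23, 25, 36, 38, 40}, so |A + A| = 9. Thus K = 9/4. For comparison, the minimum possible |A + A| over all 4-element sets is 2·4 − 1 = 7 (so min K = 7/4), attained only by arithmetic progressions.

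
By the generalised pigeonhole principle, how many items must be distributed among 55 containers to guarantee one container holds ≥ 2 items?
n = (2 − 1)·55 + 1 = 56

By the generalised pigeonhole principle, to guarantee some box contains ≥ r objects we need more than (r − 1) · k objects total. Threshold: n = (r − 1) · k + 1. With r = 2 and k = 55: n = 1 · 55 + 1 = 55 + 1 = 56. For n = 55 = 1 · 55, we can put exactly 1 objects in every box, avoiding 2 in any single one — so 56 is tight.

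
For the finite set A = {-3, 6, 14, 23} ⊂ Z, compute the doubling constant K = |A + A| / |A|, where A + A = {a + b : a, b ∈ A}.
K = |A + A| / |A| = 9/4

Enumerate A + A = {a + b : a, b ∈ A}. With |A| = 4, there are |A|^2 = 16 ordered sum pairs; collecting distinct values, A + A = {-6, 3, 11, 12, 20, 28, 29, 37, 46}, so |A + A| = 9. Thus K = 9/4. For comparison, the minimum possible |A + A| over all 4-element sets is 2·4 − 1 = 7 (so min K = 7/4), attained only by arithmetic progressions.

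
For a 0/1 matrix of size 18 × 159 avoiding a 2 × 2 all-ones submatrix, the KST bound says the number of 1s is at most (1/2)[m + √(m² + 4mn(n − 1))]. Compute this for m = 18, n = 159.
z(18, 159; 2, 2) ≤ (1/2)[18 + √(18² + 4·18·159·158)] = (1/2)[18 + √1809108] = 681.5154

Kővári–Sós–Turán: let r_1, ..., r_18 be the row sums and z = Σ r_i the total number of 1s. Each pair of columns can share at most one row with both entries 1 (else a 2×2 all-ones block appears), so Σ_i C(r_i, 2) ≤ C(159, 2) = 12561. By convexity Σ_i C(r_i, 2) ≥ 18·C(z/18, 2) = z(z − 18)/(2·18), giving z² − 18z − 18·159·158 ≤ 0 and hence z ≤ (1/2)[18 + √(324 + 4·452196)] = (1/2)[18 + √1809108] ≈ (1/2)(18 + 1345.0309) = 681.5154.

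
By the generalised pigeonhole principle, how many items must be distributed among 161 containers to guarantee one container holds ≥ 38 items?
n = (38 − 1)·161 + 1 = 5958

By the generalised pigeonhole principle, to guarantee some box contains ≥ r objects we need more than (r − 1) · k objects total. Threshold: n = (r − 1) · k + 1. With r = 38 and k = 161: n = 37 · 161 + 1 = 5957 + 1 = 5958. For n = 5957 = 37 · 161, we can put exactly 37 objects in every box, avoiding 38 in any single one — so 5958 is tight.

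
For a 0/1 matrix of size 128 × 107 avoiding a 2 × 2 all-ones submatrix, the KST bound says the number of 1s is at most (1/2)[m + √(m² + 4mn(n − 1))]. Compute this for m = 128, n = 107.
z(128, 107; 2, 2) ≤ (1/2)[128 + √(128² + 4·128·107·106)] = (1/2)[128 + √5823488] = 1270.5952

Kővári–Sós–Turán: let r_1, ..., r_128 be the row sums and z = Σ r_i the total number of 1s. Each pair of columns can share at most one row with both entries 1 (else a 2×2 all-ones block appears), so Σ_i C(r_i, 2) ≤ C(107, 2) = 5671. By convexity Σ_i C(r_i, 2) ≥ 128·C(z/128, 2) = z(z − 128)/(2·128), giving z² − 128z − 128·107·106 ≤ 0 and hence z ≤ (1/2)[128 + √(16384 + 4·1451776)] = (1/2)[128 + √5823488] ≈ (1/2)(128 + 2413.1904) = 1270.5952.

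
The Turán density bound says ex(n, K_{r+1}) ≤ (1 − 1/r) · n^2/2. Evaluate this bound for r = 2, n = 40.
Turán density bound = (1/2) · 40^2/2 = 400

Turán's theorem: ex(n, K_{r+1}) is achieved by the complete r-partite Turán graph T(n, r) with parts as balanced as possible, and is at most (1 − 1/r) · n^2/2. For r = 2, n = 40: the density bound is (1/2) · 1600/2 = 400. Since 2 ∣ 40, the Turán graph T(40, 2) has parts of equal size 20, and its edge count e(T(40, 2)) = 400 attains the density bound exactly.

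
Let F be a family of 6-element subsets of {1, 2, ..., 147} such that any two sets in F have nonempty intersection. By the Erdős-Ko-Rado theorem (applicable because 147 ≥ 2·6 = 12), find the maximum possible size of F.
max |F| = C(146, 5) = 515853624

The Erdős-Ko-Rado theorem states: for n ≥ 2k, an intersecting family of k-subsets of an n-element set has size at most C(n − 1, k − 1), with equality for 'star' families {A ⊆ [n] : |A| = k, i ∈ A} (fix an element i). For n = 147, k = 6: C(146, 5) = 515853624.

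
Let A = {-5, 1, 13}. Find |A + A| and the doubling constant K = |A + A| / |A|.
K = |A + A| / |A| = 6/3 = 2

Enumerate A + A = {a + b : a, b ∈ A}. With |A| = 3, there are |A|^2 = 9 ordered sum pairs; collecting distinct values, A + A = {-10, -4, 2, 8, 14, 26}, so |A + A| = 6. Thus K = 6/3 = 2. For comparison, the minimum possible |A + A| over all 3-element sets is 2·3 − 1 = 5 (so min K = 5/3), attained only by arithmetic progressions.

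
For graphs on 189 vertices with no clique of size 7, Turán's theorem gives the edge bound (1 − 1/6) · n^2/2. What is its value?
Turán density bound = (5/6) · 189^2/2 = 59535/4 ≈ 14883.75

Turán's theorem: ex(n, K_{r+1}) is achieved by the complete r-partite Turán graph T(n, r) with parts as balanced as possible, and is at most (1 − 1/r) · n^2/2. For r = 6, n = 189: the density bound is (5/6) · 35721/2 = 59535/4 ≈ 14883.75. The integer-valued extremum is e(T(189, 6)) = 14883, which is strictly less than the density bound 59535/4 since 6 ∤ 189 (the parts of T(189, 6) cannot all be equal).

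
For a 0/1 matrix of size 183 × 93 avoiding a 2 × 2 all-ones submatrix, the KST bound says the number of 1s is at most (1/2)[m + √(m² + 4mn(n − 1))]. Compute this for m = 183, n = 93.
z(183, 93; 2, 2) ≤ (1/2)[183 + √(183² + 4·183·93·92)] = (1/2)[183 + √6296481] = 1346.1395

Kővári–Sós–Turán: let r_1, ..., r_183 be the row sums and z = Σ r_i the total number of 1s. Each pair of columns can share at most one row with both entries 1 (else a 2×2 all-ones block appears), so Σ_i C(r_i, 2) ≤ C(93, 2) = 4278. By convexity Σ_i C(r_i, 2) ≥ 183·C(z/183, 2) = z(z − 183)/(2·183), giving z² − 183z − 183·93·92 ≤ 0 and hence z ≤ (1/2)[183 + √(33489 + 4·1565748)] = (1/2)[183 + √6296481] ≈ (1/2)(183 + 2509.279) = 1346.1395.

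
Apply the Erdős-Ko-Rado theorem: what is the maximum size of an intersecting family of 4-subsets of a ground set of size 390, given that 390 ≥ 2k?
max |F| = C(389, 3) = 9735114

Erdős-Ko-Rado (1961): when n ≥ 2k, max |F| = C(n−1, k−1). The bound is attained by the star {A : i ∈ A} for any fixed i ∈ [n]. Here C(390−1, 4−1) = C(389, 3) = 9735114.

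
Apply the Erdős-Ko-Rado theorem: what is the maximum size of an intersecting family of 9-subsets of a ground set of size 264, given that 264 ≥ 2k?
max |F| = C(263, 8) = 509850594887712

Erdős-Ko-Rado (1961): when n ≥ 2k, max |F| = C(n−1, k−1). The bound is attained by the star {A : i ∈ A} for any fixed i ∈ [n]. Here C(264−1, 9−1) = C(263, 8) = 509850594887712.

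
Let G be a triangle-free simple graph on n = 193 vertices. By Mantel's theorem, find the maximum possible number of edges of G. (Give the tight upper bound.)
ex(193, K_3) = ⌊193^2/4⌋ = 9312

Mantel (1907): a triangle-free graph on n vertices has at most ⌊n^2/4⌋ edges, with equality for the complete bipartite graph K_{⌊n/2⌋, ⌈n/2⌉}. For n = 193: ⌊193^2/4⌋ = ⌊37249/4⌋ = 9312. The extremal graph is K_{96, 97}, which has 96·97 = 9312 edges.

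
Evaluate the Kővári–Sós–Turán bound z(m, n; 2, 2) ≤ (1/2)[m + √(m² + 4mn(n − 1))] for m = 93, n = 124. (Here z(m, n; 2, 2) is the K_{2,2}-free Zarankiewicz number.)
z(93, 124; 2, 2) ≤ (1/2)[93 + √(93² + 4·93·124·123)] = (1/2)[93 + √5682393] = 1238.3885

Kővári–Sós–Turán: let r_1, ..., r_93 be the row sums and z = Σ r_i the total number of 1s. Each pair of columns can share at most one row with both entries 1 (else a 2×2 all-ones block appears), so Σ_i C(r_i, 2) ≤ C(124, 2) = 7626. By convexity Σ_i C(r_i, 2) ≥ 93·C(z/93, 2) = z(z − 93)/(2·93), giving z² − 93z − 93·124·123 ≤ 0 and hence z ≤ (1/2)[93 + √(8649 + 4·1418436)] = (1/2)[93 + √5682393] ≈ (1/2)(93 + 2383.777) = 1238.3885.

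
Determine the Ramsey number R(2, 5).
R(2, 5) = 5

R(2, k) = k for all k ≥ 2: in a 2-colouring of K_k, either some edge is red (a red K_2) or all edges are blue (a blue K_k). And K_{4} coloured all-blue has no blue K_5, so R(2, 5) > 4. Hence R(2, 5) = 5.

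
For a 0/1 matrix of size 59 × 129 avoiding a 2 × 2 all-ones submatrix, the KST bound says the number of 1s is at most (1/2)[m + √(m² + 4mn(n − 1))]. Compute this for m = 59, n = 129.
z(59, 129; 2, 2) ≤ (1/2)[59 + √(59² + 4·59·129·128)] = (1/2)[59 + √3900313] = 1016.9605

Kővári–Sós–Turán: let r_1, ..., r_59 be the row sums and z = Σ r_i the total number of 1s. Each pair of columns can share at most one row with both entries 1 (else a 2×2 all-ones block appears), so Σ_i C(r_i, 2) ≤ C(129, 2) = 8256. By convexity Σ_i C(r_i, 2) ≥ 59·C(z/59, 2) = z(z − 59)/(2·59), giving z² − 59z − 59·129·128 ≤ 0 and hence z ≤ (1/2)[59 + √(3481 + 4·974208)] = (1/2)[59 + √3900313] ≈ (1/2)(59 + 1974.921) = 1016.9605.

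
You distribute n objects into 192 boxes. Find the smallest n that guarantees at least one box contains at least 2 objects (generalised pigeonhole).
n = (2 − 1)·192 + 1 = 193

By the generalised pigeonhole principle, to guarantee some box contains ≥ r objects we need more than (r − 1) · k objects total. Threshold: n = (r − 1) · k + 1. With r = 2 and k = 192: n = 1 · 192 + 1 = 192 + 1 = 193. For n = 192 = 1 · 192, we can put exactly 1 objects in every box, avoiding 2 in any single one — so 193 is tight.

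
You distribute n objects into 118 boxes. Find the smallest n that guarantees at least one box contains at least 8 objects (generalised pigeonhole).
n = (8 − 1)·118 + 1 = 827

By the generalised pigeonhole principle, to guarantee some box contains ≥ r objects we need more than (r − 1) · k objects total. Threshold: n = (r − 1) · k + 1. With r = 8 and k = 118: n = 7 · 118 + 1 = 826 + 1 = 827. For n = 826 = 7 · 118, we can put exactly 7 objects in every box, avoiding 8 in any single one — so 827 is tight.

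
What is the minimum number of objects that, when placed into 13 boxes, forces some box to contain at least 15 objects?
n = (15 − 1)·13 + 1 = 183

By the generalised pigeonhole principle, to guarantee some box contains ≥ r objects we need more than (r − 1) · k objects total. Threshold: n = (r − 1) · k + 1. With r = 15 and k = 13: n = 14 · 13 + 1 = 182 + 1 = 183. For n = 182 = 14 · 13, we can put exactly 14 objects in every box, avoiding 15 in any single one — so 183 is tight.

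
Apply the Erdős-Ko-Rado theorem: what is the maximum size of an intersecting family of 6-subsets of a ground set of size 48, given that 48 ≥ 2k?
max |F| = C(47, 5) = 1533939

The Erdős-Ko-Rado theorem states: for n ≥ 2k, an intersecting family of k-subsets of an n-element set has size at most C(n − 1, k − 1), with equality for 'star' families {A ⊆ [n] : |A| = k, i ∈ A} (fix an element i). For n = 48, k = 6: C(47, 5) = 1533939.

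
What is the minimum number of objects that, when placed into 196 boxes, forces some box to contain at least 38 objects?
n = (38 − 1)·196 + 1 = 7253

By the generalised pigeonhole principle, to guarantee some box contains ≥ r objects we need more than (r − 1) · k objects total. Threshold: n = (r − 1) · k + 1. With r = 38 and k = 196: n = 37 · 196 + 1 = 7252 + 1 = 7253. For n = 7252 = 37 · 196, we can put exactly 37 objects in every box, avoiding 38 in any single one — so 7253 is tight.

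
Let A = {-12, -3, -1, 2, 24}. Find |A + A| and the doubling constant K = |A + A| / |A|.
K = |A + A| / |A| = 15/5 = 3

Enumerate A + A = {a + b : a, b ∈ A}. With |A| = 5, there are |A|^2 = 25 ordered sum pairs; collecting distinct values, A + A = {-24, -15, -13, -10, -6, -4, -2, -1, 1, 4, 12, 21, 23, 26, 48}, so |A + A| = 15. Thus K = 15/5 = 3. For comparison, the minimum possible |A + A| over all 5-element sets is 2·5 − 1 = 9 (so min K = 9/5), attained only by arithmetic progressions.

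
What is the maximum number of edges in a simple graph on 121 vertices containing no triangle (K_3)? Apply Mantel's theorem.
ex(121, K_3) = ⌊121^2/4⌋ = 3660

Mantel (1907): a triangle-free graph on n vertices has at most ⌊n^2/4⌋ edges, with equality for the complete bipartite graph K_{⌊n/2⌋, ⌈n/2⌉}. For n = 121: ⌊121^2/4⌋ = ⌊14641/4⌋ = 3660. The extremal graph is K_{60, 61}, which has 60·61 = 3660 edges.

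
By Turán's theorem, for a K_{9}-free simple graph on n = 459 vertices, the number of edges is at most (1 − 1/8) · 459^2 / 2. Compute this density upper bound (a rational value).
Turán density bound = (7/8) · 459^2/2 = 1474767/16 ≈ 92172.9375

Turán's theorem: ex(n, K_{r+1}) is achieved by the complete r-partite Turán graph T(n, r) with parts as balanced as possible, and is at most (1 − 1/r) · n^2/2. For r = 8, n = 459: the density bound is (7/8) · 210681/2 = 1474767/16 ≈ 92172.9375. The integer-valued extremum is e(T(459, 8)) = 92172, which is strictly less than the density bound 1474767/16 since 8 ∤ 459 (the parts of T(459, 8) cannot all be equal).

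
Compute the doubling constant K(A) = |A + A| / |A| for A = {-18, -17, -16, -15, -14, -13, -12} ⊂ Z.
K = |A + A| / |A| = 13/7

Enumerate A + A = {a + b : a, b ∈ A}. With |A| = 7, there are |A|^2 = 49 ordered sum pairs; collecting distinct values, A + A = {-36, -35, -34, -33, -32, -31, -30, -29, -28, -27, -26, -25, -24}, so |A + A| = 13. Thus K = 13/7. Here |A + A| = 2|A| − 1 = 13, the minimum possible — so K = 13/7 is minimal, which holds iff A is an arithmetic progression.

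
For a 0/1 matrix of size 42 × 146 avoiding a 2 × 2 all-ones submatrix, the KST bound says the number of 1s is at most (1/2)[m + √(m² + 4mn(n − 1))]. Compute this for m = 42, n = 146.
z(42, 146; 2, 2) ≤ (1/2)[42 + √(42² + 4·42·146·145)] = (1/2)[42 + √3558324] = 964.176

Kővári–Sós–Turán: let r_1, ..., r_42 be the row sums and z = Σ r_i the total number of 1s. Each pair of columns can share at most one row with both entries 1 (else a 2×2 all-ones block appears), so Σ_i C(r_i, 2) ≤ C(146, 2) = 10585. By convexity Σ_i C(r_i, 2) ≥ 42·C(z/42, 2) = z(z − 42)/(2·42), giving z² − 42z − 42·146·145 ≤ 0 and hence z ≤ (1/2)[42 + √(1764 + 4·889140)] = (1/2)[42 + √3558324] ≈ (1/2)(42 + 1886.352) = 964.176.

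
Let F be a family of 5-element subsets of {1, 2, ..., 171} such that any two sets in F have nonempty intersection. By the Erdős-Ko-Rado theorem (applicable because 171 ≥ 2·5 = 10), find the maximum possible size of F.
max |F| = C(170, 4) = 33585370

The Erdős-Ko-Rado theorem states: for n ≥ 2k, an intersecting family of k-subsets of an n-element set has size at most C(n − 1, k − 1), with equality for 'star' families {A ⊆ [n] : |A| = k, i ∈ A} (fix an element i). For n = 171, k = 5: C(170, 4) = 33585370.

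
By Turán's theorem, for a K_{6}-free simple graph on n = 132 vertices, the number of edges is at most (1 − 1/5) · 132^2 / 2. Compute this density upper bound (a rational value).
Turán density bound = (4/5) · 132^2/2 = 34848/5 ≈ 6969.6

Turán's theorem: ex(n, K_{r+1}) is achieved by the complete r-partite Turán graph T(n, r) with parts as balanced as possible, and is at most (1 − 1/r) · n^2/2. For r = 5, n = 132: the density bound is (4/5) · 17424/2 = 34848/5 ≈ 6969.6. The integer-valued extremum is e(T(132, 5)) = 6969, which is strictly less than the density bound 34848/5 since 5 ∤ 132 (the parts of T(132, 5) cannot all be equal).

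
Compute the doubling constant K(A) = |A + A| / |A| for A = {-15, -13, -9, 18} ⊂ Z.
K = |A + A| / |A| = 10/4 = 5/2

Enumerate A + A = {a + b : a, b ∈ A}. With |A| = 4, there are |A|^2 = 16 ordered sum pairs; collecting distinct values, A + A = {-30, -28, -26, -24, -22, -18, 3, 5, 9, 36}, so |A + A| = 10. Thus K = 10/4 = 5/2. For comparison, the minimum possible |A + A| over all 4-element sets is 2·4 − 1 = 7 (so min K = 7/4), attained only by arithmetic progressions.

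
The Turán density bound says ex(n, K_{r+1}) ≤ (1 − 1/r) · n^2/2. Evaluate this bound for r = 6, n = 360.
Turán density bound = (5/6) · 360^2/2 = 54000

Turán's theorem: ex(n, K_{r+1}) is achieved by the complete r-partite Turán graph T(n, r) with parts as balanced as possible, and is at most (1 − 1/r) · n^2/2. For r = 6, n = 360: the density bound is (5/6) · 129600/2 = 54000. Since 6 ∣ 360, the Turán graph T(360, 6) has parts of equal size 60, and its edge count e(T(360, 6)) = 54000 attains the density bound exactly.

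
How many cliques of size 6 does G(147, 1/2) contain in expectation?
E[# K_6] = C(147, 6) · (1/2)^C(6, 2) = 12638413788 / 2^15 = 3159603447/8192 ≈ 385693.780151

For each 6-subset S of vertices (there are C(147, 6) = 12638413788 such S), let X_S = 1 if S induces a K_6 (all C(6, 2) = 15 edges present). Then P(X_S = 1) = (1/2)^15 = 1/32768. By linearity of expectation, E[# K_6] = C(147, 6) · (1/2)^15 = 12638413788 / 32768 = 3159603447/8192 ≈ 385693.780151.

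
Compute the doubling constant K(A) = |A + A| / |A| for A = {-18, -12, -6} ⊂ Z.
K = |A + A| / |A| = 5/3

Enumerate A + A = {a + b : a, b ∈ A}. With |A| = 3, there are |A|^2 = 9 ordered sum pairs; collecting distinct values, A + A = {-36, -30, -24, -18, -12}, so |A + A| = 5. Thus K = 5/3. Here |A + A| = 2|A| − 1 = 5, the minimum possible — so K = 5/3 is minimal, which holds iff A is an arithmetic progression.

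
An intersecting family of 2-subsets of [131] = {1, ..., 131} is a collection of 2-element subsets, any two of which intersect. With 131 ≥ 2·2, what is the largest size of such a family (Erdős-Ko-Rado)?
max |F| = C(130, 1) = 130

Erdős-Ko-Rado (1961): when n ≥ 2k, max |F| = C(n−1, k−1). The bound is attained by the star {A : i ∈ A} for any fixed i ∈ [n]. Here C(131−1, 2−1) = C(130, 1) = 130.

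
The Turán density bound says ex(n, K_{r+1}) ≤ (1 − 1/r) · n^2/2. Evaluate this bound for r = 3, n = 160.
Turán density bound = (2/3) · 160^2/2 = 25600/3 ≈ 8533.3333

Turán's theorem: ex(n, K_{r+1}) is achieved by the complete r-partite Turán graph T(n, r) with parts as balanced as possible, and is at most (1 − 1/r) · n^2/2. For r = 3, n = 160: the density bound is (2/3) · 25600/2 = 25600/3 ≈ 8533.3333. The integer-valued extremum is e(T(160, 3)) = 8533, which is strictly less than the density bound 25600/3 since 3 ∤ 160 (the parts of T(160, 3) cannot all be equal).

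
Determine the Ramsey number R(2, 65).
R(2, 65) = 65

R(2, k) = k for all k ≥ 2: in a 2-colouring of K_k, either some edge is red (a red K_2) or all edges are blue (a blue K_k). And K_{64} coloured all-blue has no blue K_65, so R(2, 65) > 64. Hence R(2, 65) = 65.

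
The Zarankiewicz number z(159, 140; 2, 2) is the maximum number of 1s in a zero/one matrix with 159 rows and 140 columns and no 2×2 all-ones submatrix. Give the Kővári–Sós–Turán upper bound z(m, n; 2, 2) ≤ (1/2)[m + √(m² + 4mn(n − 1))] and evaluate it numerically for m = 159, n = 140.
z(159, 140; 2, 2) ≤ (1/2)[159 + √(159² + 4·159·140·139)] = (1/2)[159 + √12401841] = 1840.3124

Kővári–Sós–Turán: let r_1, ..., r_159 be the row sums and z = Σ r_i the total number of 1s. Each pair of columns can share at most one row with both entries 1 (else a 2×2 all-ones block appears), so Σ_i C(r_i, 2) ≤ C(140, 2) = 9730. By convexity Σ_i C(r_i, 2) ≥ 159·C(z/159, 2) = z(z − 159)/(2·159), giving z² − 159z − 159·140·139 ≤ 0 and hence z ≤ (1/2)[159 + √(25281 + 4·3094140)] = (1/2)[159 + √12401841] ≈ (1/2)(159 + 3521.6248) = 1840.3124.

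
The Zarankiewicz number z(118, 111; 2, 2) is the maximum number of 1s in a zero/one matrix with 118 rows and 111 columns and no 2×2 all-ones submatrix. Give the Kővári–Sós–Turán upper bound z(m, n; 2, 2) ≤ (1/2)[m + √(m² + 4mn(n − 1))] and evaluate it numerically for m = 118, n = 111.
z(118, 111; 2, 2) ≤ (1/2)[118 + √(118² + 4·118·111·110)] = (1/2)[118 + √5777044] = 1260.7741

Kővári–Sós–Turán: let r_1, ..., r_118 be the row sums and z = Σ r_i the total number of 1s. Each pair of columns can share at most one row with both entries 1 (else a 2×2 all-ones block appears), so Σ_i C(r_i, 2) ≤ C(111, 2) = 6105. By convexity Σ_i C(r_i, 2) ≥ 118·C(z/118, 2) = z(z − 118)/(2·118), giving z² − 118z − 118·111·110 ≤ 0 and hence z ≤ (1/2)[118 + √(13924 + 4·1440780)] = (1/2)[118 + √5777044] ≈ (1/2)(118 + 2403.5482) = 1260.7741.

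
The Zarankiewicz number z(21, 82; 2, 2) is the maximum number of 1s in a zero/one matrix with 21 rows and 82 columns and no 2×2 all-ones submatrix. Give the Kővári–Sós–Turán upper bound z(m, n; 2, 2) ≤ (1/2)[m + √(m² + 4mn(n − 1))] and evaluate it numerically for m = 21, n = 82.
z(21, 82; 2, 2) ≤ (1/2)[21 + √(21² + 4·21·82·81)] = (1/2)[21 + √558369] = 384.1205

Kővári–Sós–Turán: let r_1, ..., r_21 be the row sums and z = Σ r_i the total number of 1s. Each pair of columns can share at most one row with both entries 1 (else a 2×2 all-ones block appears), so Σ_i C(r_i, 2) ≤ C(82, 2) = 3321. By convexity Σ_i C(r_i, 2) ≥ 21·C(z/21, 2) = z(z − 21)/(2·21), giving z² − 21z − 21·82·81 ≤ 0 and hence z ≤ (1/2)[21 + √(441 + 4·139482)] = (1/2)[21 + √558369] ≈ (1/2)(21 + 747.2409) = 384.1205.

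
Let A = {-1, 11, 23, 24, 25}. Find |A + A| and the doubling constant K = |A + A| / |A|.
K = |A + A| / |A| = 13/5

Enumerate A + A = {a + b : a, b ∈ A}. With |A| = 5, there are |A|^2 = 25 ordered sum pairs; collecting distinct values, A + A = {-2, 10, 22, 23, 24, 34, 35, 36, 46, 47, 48, 49, 50}, so |A + A| = 13. Thus K = 13/5. For comparison, the minimum possible |A + A| over all 5-element sets is 2·5 − 1 = 9 (so min K = 9/5), attained only by arithmetic progressions.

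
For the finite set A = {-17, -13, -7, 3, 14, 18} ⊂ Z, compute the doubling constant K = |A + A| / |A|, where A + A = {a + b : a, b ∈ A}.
K = |A + A| / |A| = 19/6

Enumerate A + A = {a + b : a, b ∈ A}. With |A| = 6, there are |A|^2 = 36 ordered sum pairs; collecting distinct values, A + A = {-34, -30, -26, -24, -20, -14, -10, -4, -3, 1, 5, 6, 7, 11, 17, 21, 28, 32, 36}, so |A + A| = 19. Thus K = 19/6. For comparison, the minimum possible |A + A| over all 6-element sets is 2·6 − 1 = 11 (so min K = 11/6), attained only by arithmetic progressions.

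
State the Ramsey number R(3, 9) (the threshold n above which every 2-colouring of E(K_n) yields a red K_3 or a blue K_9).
R(3, 9) = 36

Lower bound: an explicit 2-colouring of K_{35} (typically a Paley-type or other structured construction) avoids a red K_3 and a blue K_9, showing R(3, 9) > 35.
Upper bound: the simple Erdős–Szekeres recurrence only gives R(3, 9) ≤ 37; the tight bound R(3, 9) ≤ 36 requires a sharper case analysis (or computer search) of 2-colourings of K_{36}.
Hence R(3, 9) = 36.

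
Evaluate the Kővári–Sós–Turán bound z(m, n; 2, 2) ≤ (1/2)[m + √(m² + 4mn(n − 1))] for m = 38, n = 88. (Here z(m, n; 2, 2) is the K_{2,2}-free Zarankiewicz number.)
z(38, 88; 2, 2) ≤ (1/2)[38 + √(38² + 4·38·88·87)] = (1/2)[38 + √1165156] = 558.712

Kővári–Sós–Turán: let r_1, ..., r_38 be the row sums and z = Σ r_i the total number of 1s. Each pair of columns can share at most one row with both entries 1 (else a 2×2 all-ones block appears), so Σ_i C(r_i, 2) ≤ C(88, 2) = 3828. By convexity Σ_i C(r_i, 2) ≥ 38·C(z/38, 2) = z(z − 38)/(2·38), giving z² − 38z − 38·88·87 ≤ 0 and hence z ≤ (1/2)[38 + √(1444 + 4·290928)] = (1/2)[38 + √1165156] ≈ (1/2)(38 + 1079.4239) = 558.712.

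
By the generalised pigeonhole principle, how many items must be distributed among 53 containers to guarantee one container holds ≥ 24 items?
n = (24 − 1)·53 + 1 = 1220

By the generalised pigeonhole principle, to guarantee some box contains ≥ r objects we need more than (r − 1) · k objects total. Threshold: n = (r − 1) · k + 1. With r = 24 and k = 53: n = 23 · 53 + 1 = 1219 + 1 = 1220. For n = 1219 = 23 · 53, we can put exactly 23 objects in every box, avoiding 24 in any single one — so 1220 is tight.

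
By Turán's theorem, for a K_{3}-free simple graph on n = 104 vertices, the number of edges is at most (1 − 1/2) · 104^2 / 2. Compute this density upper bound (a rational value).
Turán density bound = (1/2) · 104^2/2 = 2704

Turán's theorem: ex(n, K_{r+1}) is achieved by the complete r-partite Turán graph T(n, r) with parts as balanced as possible, and is at most (1 − 1/r) · n^2/2. For r = 2, n = 104: the density bound is (1/2) · 10816/2 = 2704. Since 2 ∣ 104, the Turán graph T(104, 2) has parts of equal size 52, and its edge count e(T(104, 2)) = 2704 attains the density bound exactly.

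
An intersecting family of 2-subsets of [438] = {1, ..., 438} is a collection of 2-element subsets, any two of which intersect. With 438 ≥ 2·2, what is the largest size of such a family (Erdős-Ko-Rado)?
max |F| = C(437, 1) = 437

Erdős-Ko-Rado (1961): when n ≥ 2k, max |F| = C(n−1, k−1). The bound is attained by the star {A : i ∈ A} for any fixed i ∈ [n]. Here C(438−1, 2−1) = C(437, 1) = 437.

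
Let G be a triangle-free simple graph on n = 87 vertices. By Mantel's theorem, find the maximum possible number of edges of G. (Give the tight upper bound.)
ex(87, K_3) = ⌊87^2/4⌋ = 1892

Mantel (1907): a triangle-free graph on n vertices has at most ⌊n^2/4⌋ edges, with equality for the complete bipartite graph K_{⌊n/2⌋, ⌈n/2⌉}. For n = 87: ⌊87^2/4⌋ = ⌊7569/4⌋ = 1892. The extremal graph is K_{43, 44}, which has 43·44 = 1892 edges.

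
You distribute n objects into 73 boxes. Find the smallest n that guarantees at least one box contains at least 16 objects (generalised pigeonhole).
n = (16 − 1)·73 + 1 = 1096

By the generalised pigeonhole principle, to guarantee some box contains ≥ r objects we need more than (r − 1) · k objects total. Threshold: n = (r − 1) · k + 1. With r = 16 and k = 73: n = 15 · 73 + 1 = 1095 + 1 = 1096. For n = 1095 = 15 · 73, we can put exactly 15 objects in every box, avoiding 16 in any single one — so 1096 is tight.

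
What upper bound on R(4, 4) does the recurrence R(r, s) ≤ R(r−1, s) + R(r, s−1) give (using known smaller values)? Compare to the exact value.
R(4, 4) ≤ R(3, 4) + R(4, 3) = 9 + 9 = 18; exact value R(4, 4) = 18.

The Erdős–Szekeres recurrence R(r, s) ≤ R(r−1, s) + R(r, s−1) applied to (r, s) = (4, 4) gives
  R(4, 4) ≤ R(3, 4) + R(4, 3) = 9 + 9 = 18.
(Recall R(2, k) = k and R is symmetric.) Here the recurrence bound is tight: a matching lower-bound construction on K_{17} shows R(4, 4) > 17, so R(4, 4) = 18 exactly.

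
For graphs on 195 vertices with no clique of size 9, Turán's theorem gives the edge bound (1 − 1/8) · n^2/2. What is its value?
Turán density bound = (7/8) · 195^2/2 = 266175/16 ≈ 16635.9375

Turán's theorem: ex(n, K_{r+1}) is achieved by the complete r-partite Turán graph T(n, r) with parts as balanced as possible, and is at most (1 − 1/r) · n^2/2. For r = 8, n = 195: the density bound is (7/8) · 38025/2 = 266175/16 ≈ 16635.9375. The integer-valued extremum is e(T(195, 8)) = 16635, which is strictly less than the density bound 266175/16 since 8 ∤ 195 (the parts of T(195, 8) cannot all be equal).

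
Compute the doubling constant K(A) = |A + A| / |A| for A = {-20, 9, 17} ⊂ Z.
K = |A + A| / |A| = 6/3 = 2

Enumerate A + A = {a + b : a, b ∈ A}. With |A| = 3, there are |A|^2 = 9 ordered sum pairs; collecting distinct values, A + A = {-40, -11, -3, 18, 26, 34}, so |A + A| = 6. Thus K = 6/3 = 2. For comparison, the minimum possible |A + A| over all 3-element sets is 2·3 − 1 = 5 (so min K = 5/3), attained only by arithmetic progressions.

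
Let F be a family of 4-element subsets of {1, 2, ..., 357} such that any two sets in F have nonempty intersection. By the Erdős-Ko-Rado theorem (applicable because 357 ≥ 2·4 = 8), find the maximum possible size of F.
max |F| = C(356, 3) = 7456420

Erdős-Ko-Rado (1961): when n ≥ 2k, max |F| = C(n−1, k−1). The bound is attained by the star {A : i ∈ A} for any fixed i ∈ [n]. Here C(357−1, 4−1) = C(356, 3) = 7456420.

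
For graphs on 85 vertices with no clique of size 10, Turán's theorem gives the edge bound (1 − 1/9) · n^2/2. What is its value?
Turán density bound = (8/9) · 85^2/2 = 28900/9 ≈ 3211.1111

Turán's theorem: ex(n, K_{r+1}) is achieved by the complete r-partite Turán graph T(n, r) with parts as balanced as possible, and is at most (1 − 1/r) · n^2/2. For r = 9, n = 85: the density bound is (8/9) · 7225/2 = 28900/9 ≈ 3211.1111. The integer-valued extremum is e(T(85, 9)) = 3210, which is strictly less than the density bound 28900/9 since 9 ∤ 85 (the parts of T(85, 9) cannot all be equal).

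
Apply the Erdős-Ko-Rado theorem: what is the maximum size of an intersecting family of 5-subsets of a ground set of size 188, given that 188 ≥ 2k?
max |F| = C(187, 4) = 49332470

Erdős-Ko-Rado (1961): when n ≥ 2k, max |F| = C(n−1, k−1). The bound is attained by the star {A : i ∈ A} for any fixed i ∈ [n]. Here C(188−1, 5−1) = C(187, 4) = 49332470.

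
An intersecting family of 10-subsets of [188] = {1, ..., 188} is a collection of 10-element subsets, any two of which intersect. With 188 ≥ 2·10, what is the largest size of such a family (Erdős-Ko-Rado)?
max |F| = C(187, 9) = 633734948777645

The Erdős-Ko-Rado theorem states: for n ≥ 2k, an intersecting family of k-subsets of an n-element set has size at most C(n − 1, k − 1), with equality for 'star' families {A ⊆ [n] : |A| = k, i ∈ A} (fix an element i). For n = 188, k = 10: C(187, 9) = 633734948777645.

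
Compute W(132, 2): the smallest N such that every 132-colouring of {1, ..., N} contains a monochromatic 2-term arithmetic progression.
W(132, 2) = 132 + 1 = 133

A 2-term AP is any pair of integers, so a monochromatic 2-AP exists iff some colour is used at least twice. With 132 colours, the colouring i ↦ i on {1, ..., 132} uses each colour once, avoiding any monochromatic pair, so W(132, 2) > 132. For {1, ..., 133}, pigeonhole forces two integers of the same colour, which form a monochromatic 2-AP. Hence W(132, 2) = 133.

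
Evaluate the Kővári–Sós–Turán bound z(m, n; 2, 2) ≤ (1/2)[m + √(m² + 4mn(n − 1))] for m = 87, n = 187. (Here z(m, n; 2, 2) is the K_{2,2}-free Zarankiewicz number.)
z(87, 187; 2, 2) ≤ (1/2)[87 + √(87² + 4·87·187·186)] = (1/2)[87 + √12111705] = 1783.5937

Kővári–Sós–Turán: let r_1, ..., r_87 be the row sums and z = Σ r_i the total number of 1s. Each pair of columns can share at most one row with both entries 1 (else a 2×2 all-ones block appears), so Σ_i C(r_i, 2) ≤ C(187, 2) = 17391. By convexity Σ_i C(r_i, 2) ≥ 87·C(z/87, 2) = z(z − 87)/(2·87), giving z² − 87z − 87·187·186 ≤ 0 and hence z ≤ (1/2)[87 + √(7569 + 4·3026034)] = (1/2)[87 + √12111705] ≈ (1/2)(87 + 3480.1875) = 1783.5937.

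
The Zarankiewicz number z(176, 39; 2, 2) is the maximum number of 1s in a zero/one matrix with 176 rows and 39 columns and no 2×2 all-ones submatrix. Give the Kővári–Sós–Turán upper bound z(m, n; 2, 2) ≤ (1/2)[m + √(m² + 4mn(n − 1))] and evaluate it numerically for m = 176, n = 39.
z(176, 39; 2, 2) ≤ (1/2)[176 + √(176² + 4·176·39·38)] = (1/2)[176 + √1074304] = 606.2432

Kővári–Sós–Turán: let r_1, ..., r_176 be the row sums and z = Σ r_i the total number of 1s. Each pair of columns can share at most one row with both entries 1 (else a 2×2 all-ones block appears), so Σ_i C(r_i, 2) ≤ C(39, 2) = 741. By convexity Σ_i C(r_i, 2) ≥ 176·C(z/176, 2) = z(z − 176)/(2·176), giving z² − 176z − 176·39·38 ≤ 0 and hence z ≤ (1/2)[176 + √(30976 + 4·260832)] = (1/2)[176 + √1074304] ≈ (1/2)(176 + 1036.4864) = 606.2432.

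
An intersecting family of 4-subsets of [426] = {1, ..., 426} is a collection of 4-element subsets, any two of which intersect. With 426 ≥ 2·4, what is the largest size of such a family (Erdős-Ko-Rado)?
max |F| = C(425, 3) = 12704100

The Erdős-Ko-Rado theorem states: for n ≥ 2k, an intersecting family of k-subsets of an n-element set has size at most C(n − 1, k − 1), with equality for 'star' families {A ⊆ [n] : |A| = k, i ∈ A} (fix an element i). For n = 426, k = 4: C(425, 3) = 12704100.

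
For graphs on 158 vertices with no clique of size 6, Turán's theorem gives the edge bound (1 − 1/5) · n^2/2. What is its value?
Turán density bound = (4/5) · 158^2/2 = 49928/5 ≈ 9985.6

Turán's theorem: ex(n, K_{r+1}) is achieved by the complete r-partite Turán graph T(n, r) with parts as balanced as possible, and is at most (1 − 1/r) · n^2/2. For r = 5, n = 158: the density bound is (4/5) · 24964/2 = 49928/5 ≈ 9985.6. The integer-valued extremum is e(T(158, 5)) = 9985, which is strictly less than the density bound 49928/5 since 5 ∤ 158 (the parts of T(158, 5) cannot all be equal).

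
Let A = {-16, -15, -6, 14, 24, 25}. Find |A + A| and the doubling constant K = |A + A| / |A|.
K = |A + A| / |A| = 19/6

Enumerate A + A = {a + b : a, b ∈ A}. With |A| = 6, there are |A|^2 = 36 ordered sum pairs; collecting distinct values, A + A = {-32, -31, -30, -22, -21, -12, -2, -1, 8, 9, 10, 18, 19, 28, 38, 39, 48, 49, 50}, so |A + A| = 19. Thus K = 19/6. For comparison, the minimum possible |A + A| over all 6-element sets is 2·6 − 1 = 11 (so min K = 11/6), attained only by arithmetic progressions.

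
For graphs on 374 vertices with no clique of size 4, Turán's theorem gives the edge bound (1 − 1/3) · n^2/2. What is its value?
Turán density bound = (2/3) · 374^2/2 = 139876/3 ≈ 46625.3333

Turán's theorem: ex(n, K_{r+1}) is achieved by the complete r-partite Turán graph T(n, r) with parts as balanced as possible, and is at most (1 − 1/r) · n^2/2. For r = 3, n = 374: the density bound is (2/3) · 139876/2 = 139876/3 ≈ 46625.3333. The integer-valued extremum is e(T(374, 3)) = 46625, which is strictly less than the density bound 139876/3 since 3 ∤ 374 (the parts of T(374, 3) cannot all be equal).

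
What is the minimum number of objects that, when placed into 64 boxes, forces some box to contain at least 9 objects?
n = (9 − 1)·64 + 1 = 513

By the generalised pigeonhole principle, to guarantee some box contains ≥ r objects we need more than (r − 1) · k objects total. Threshold: n = (r − 1) · k + 1. With r = 9 and k = 64: n = 8 · 64 + 1 = 512 + 1 = 513. For n = 512 = 8 · 64, we can put exactly 8 objects in every box, avoiding 9 in any single one — so 513 is tight.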